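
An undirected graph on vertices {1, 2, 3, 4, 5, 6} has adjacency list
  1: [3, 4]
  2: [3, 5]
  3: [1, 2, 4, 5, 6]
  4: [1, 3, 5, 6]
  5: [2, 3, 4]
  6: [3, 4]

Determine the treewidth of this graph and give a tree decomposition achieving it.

Each bag holds 3 vertices, so the decomposition has width 2, which upper-bounds the treewidth. Conversely, {2, 3, 5} is a clique of size 3, and the vertices of any clique must share a bag in every tree decomposition; so some bag has ≥ 3 vertices and tw(G) ≥ 2. Hence tw(G) = 2 exactly.

Treewidth 2.
One such decomposition:
Bags: B1 = {3, 4, 6}  B2 = {3, 4, 5}  B3 = {1, 3, 4}  B4 = {2, 3, 5}
Tree: B1–B2, B2–B3, B2–B4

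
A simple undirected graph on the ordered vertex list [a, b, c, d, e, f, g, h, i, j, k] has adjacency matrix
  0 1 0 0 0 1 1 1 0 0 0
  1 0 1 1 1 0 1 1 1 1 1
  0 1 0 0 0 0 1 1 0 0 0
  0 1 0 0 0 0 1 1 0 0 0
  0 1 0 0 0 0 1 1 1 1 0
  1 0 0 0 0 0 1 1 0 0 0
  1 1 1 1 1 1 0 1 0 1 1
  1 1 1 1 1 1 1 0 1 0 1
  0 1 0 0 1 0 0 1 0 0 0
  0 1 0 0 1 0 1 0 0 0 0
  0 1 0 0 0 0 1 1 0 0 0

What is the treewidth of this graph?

A width-3 tree decomposition is:
Bags: B1 = {b, d, g, h}  B2 = {b, e, g, h}  B3 = {b, e, h, i}  B4 = {b, c, g, h}  B5 = {b, e, g, j}  B6 = {b, g, h, k}  B7 = {a, b, g, h}  B8 = {a, f, g, h}
Tree: B1–B2, B2–B3, B2–B4, B2–B5, B1–B6, B2–B7, B7–B8
Every bag has size at most 4, so the width is 4 − 1 = 3 and tw(G) ≤ 3. Conversely, {b, e, g, j} is a clique of size 4, and the vertices of any clique must share a bag in every tree decomposition; so some bag has ≥ 4 vertices and tw(G) ≥ 3. Hence tw(G) = 3 exactly.

3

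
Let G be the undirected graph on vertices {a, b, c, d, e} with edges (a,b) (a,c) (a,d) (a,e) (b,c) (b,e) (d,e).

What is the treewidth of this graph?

2

A width-2 tree decomposition is:
Bags: B1 = {a, d, e}  B2 = {a, b, e}  B3 = {a, b, c}
Tree: B1–B2, B2–B3
The largest bag has 3 vertices, giving width 2; this decomposition certifies tw(G) ≤ 2. Conversely, {a, d, e} is a clique of size 3, and the vertices of any clique must share a bag in every tree decomposition; so some bag has ≥ 3 vertices and tw(G) ≥ 2. Therefore the treewidth is 2.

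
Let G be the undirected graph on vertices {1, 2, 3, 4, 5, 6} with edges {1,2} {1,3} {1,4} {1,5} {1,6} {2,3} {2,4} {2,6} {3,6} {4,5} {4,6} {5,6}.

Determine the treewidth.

3

A width-3 tree decomposition is:
Bags: B1 = {1, 4, 5, 6}  B2 = {1, 2, 4, 6}  B3 = {1, 2, 3, 6}
Tree: B1–B2, B2–B3
The largest bag has 4 vertices, giving width 3; this decomposition certifies tw(G) ≤ 3. On the other hand G contains the 4-clique {1, 2, 3, 6}. A clique must lie in a single bag of any decomposition, so no decomposition can have width below 3. Hence tw(G) = 3 exactly.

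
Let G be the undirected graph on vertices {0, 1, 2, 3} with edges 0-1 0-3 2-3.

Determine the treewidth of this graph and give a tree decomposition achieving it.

Each bag holds 2 vertices, so the decomposition has width 1, which upper-bounds the treewidth. Since G has at least one edge (e.g. 2–3), it is not an edgeless graph, so tw(G) ≥ 1. The upper and lower bounds meet at 1, so that is the treewidth.

Treewidth 1.
Bags: B1 = {2, 3}  B2 = {0, 3}  B3 = {0, 1}
Tree: B1–B2, B2–B3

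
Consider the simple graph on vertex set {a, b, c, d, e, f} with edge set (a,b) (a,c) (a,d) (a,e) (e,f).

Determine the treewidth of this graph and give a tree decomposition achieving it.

Every bag has size at most 2, so the width is 2 − 1 = 1 and tw(G) ≤ 1. G has an edge, so its treewidth is at least 1. Combining the bounds, tw(G) = 1.

Treewidth 1.
One optimal decomposition is:
Bags: B1 = {a, c}  B2 = {a, d}  B3 = {a, e}  B4 = {a, b}  B5 = {e, f}
Tree: B1–B2, B2–B3, B1–B4, B3–B5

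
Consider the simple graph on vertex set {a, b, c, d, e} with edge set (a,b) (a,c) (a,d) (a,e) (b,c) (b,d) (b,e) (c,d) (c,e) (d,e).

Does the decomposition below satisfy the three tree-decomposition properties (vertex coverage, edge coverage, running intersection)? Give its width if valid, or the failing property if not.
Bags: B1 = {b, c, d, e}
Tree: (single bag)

No — vertex a appears in no bag.

A tree decomposition must satisfy three properties: every vertex lies in some bag; for every edge, both endpoints lie together in some bag; and for every vertex, the bags containing it form a connected subtree. Here vertex a appears in no bag, so the decomposition is invalid.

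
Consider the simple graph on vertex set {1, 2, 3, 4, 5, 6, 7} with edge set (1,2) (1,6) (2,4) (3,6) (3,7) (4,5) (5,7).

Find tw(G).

A width-2 tree decomposition is:
Bags: B1 = {2, 4, 5}  B2 = {1, 2, 5}  B3 = {1, 5, 6}  B4 = {3, 5, 6}  B5 = {3, 5, 7}
Tree: B1–B2, B2–B3, B3–B4, B4–B5
The largest bag has 3 vertices, giving width 2; this decomposition certifies tw(G) ≤ 2. For the lower bound, G contains the cycle 5–4–2–1–6–3–7–5, so G is not a forest; only forests have treewidth ≤ 1, hence tw(G) ≥ 2. Hence tw(G) = 2 exactly.

2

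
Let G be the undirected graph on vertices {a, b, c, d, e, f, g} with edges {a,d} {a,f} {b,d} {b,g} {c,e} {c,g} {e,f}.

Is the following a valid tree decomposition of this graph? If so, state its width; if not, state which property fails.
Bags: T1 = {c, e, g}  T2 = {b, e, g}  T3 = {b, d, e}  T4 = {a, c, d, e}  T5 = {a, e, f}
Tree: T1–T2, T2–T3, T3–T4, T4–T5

No — bags containing vertex c are not connected in the tree.

A tree decomposition must satisfy three properties: every vertex lies in some bag; for every edge, both endpoints lie together in some bag; and for every vertex, the bags containing it form a connected subtree. Here bags containing vertex c are not connected in the tree, so the decomposition is invalid.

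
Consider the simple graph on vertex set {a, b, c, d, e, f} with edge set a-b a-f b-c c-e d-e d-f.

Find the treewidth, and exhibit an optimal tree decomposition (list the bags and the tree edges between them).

Treewidth 2.
Bags: B1 = {a, b, c}  B2 = {a, c, e}  B3 = {a, d, e}  B4 = {a, d, f}
Tree: B1–B2, B2–B3, B3–B4

The largest bag has 3 vertices, giving width 2; this decomposition certifies tw(G) ≤ 2. Since a–b–c–e–d–f–a is a cycle in G, G is not acyclic. Forests are exactly the graphs of treewidth ≤ 1, so tw(G) ≥ 2. The upper and lower bounds meet at 2, so that is the treewidth.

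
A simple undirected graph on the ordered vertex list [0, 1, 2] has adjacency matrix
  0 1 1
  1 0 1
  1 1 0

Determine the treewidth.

2

A width-2 tree decomposition is:
Bags: B1 = {0, 1, 2}
Tree: (single bag)
A single bag containing all 3 vertices is trivially a valid decomposition of width 2. For the lower bound, the 3 vertices {0, 1, 2} are pairwise adjacent, and any tree decomposition puts a clique entirely inside one bag — forcing width ≥ 2. Hence tw(G) = 2 exactly.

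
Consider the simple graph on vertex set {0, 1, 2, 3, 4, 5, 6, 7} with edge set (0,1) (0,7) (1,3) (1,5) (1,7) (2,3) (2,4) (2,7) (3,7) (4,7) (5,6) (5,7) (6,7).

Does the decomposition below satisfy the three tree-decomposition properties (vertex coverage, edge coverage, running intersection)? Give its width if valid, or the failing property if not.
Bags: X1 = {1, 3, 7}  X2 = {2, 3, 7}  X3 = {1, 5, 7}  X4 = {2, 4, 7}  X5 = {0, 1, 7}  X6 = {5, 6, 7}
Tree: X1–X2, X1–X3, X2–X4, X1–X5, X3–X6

Checking the three conditions: (i) the bags cover all of {0, 1, 2, 3, 4, 5, 6, 7}; (ii) for each edge, some bag contains both endpoints; (iii) the bags containing any fixed vertex form a subtree. All hold, so the decomposition is valid with width 3 − 1 = 2.

Yes; width 2.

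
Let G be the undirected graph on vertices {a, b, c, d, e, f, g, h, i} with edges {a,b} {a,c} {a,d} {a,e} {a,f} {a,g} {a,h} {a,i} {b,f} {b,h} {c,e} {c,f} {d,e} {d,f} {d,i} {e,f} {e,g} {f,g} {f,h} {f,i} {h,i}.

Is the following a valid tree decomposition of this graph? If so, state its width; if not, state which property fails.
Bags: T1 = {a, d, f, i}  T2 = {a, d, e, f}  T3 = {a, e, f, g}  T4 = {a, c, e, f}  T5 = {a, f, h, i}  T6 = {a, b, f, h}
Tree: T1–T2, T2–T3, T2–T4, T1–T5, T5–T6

Vertex coverage: the bags together contain {a, b, c, d, e, f, g, h, i}, the full vertex set. Edge coverage: each edge of G has both endpoints in at least one bag. Running intersection: for every vertex, the bags containing it form a connected subtree. All three properties hold, so this is a valid tree decomposition of width max|bag| − 1 = 3, and hence tw(G) ≤ 3.

Yes; width 3.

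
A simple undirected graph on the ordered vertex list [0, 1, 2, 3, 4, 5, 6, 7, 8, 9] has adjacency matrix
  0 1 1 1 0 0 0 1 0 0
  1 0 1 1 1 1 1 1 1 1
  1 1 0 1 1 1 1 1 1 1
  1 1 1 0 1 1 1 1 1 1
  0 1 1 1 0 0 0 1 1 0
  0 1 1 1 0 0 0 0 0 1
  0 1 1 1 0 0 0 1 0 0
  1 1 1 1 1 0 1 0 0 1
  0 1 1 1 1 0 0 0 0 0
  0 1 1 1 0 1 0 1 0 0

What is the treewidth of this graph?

4

A width-4 tree decomposition is:
Bags: B1 = {1, 2, 3, 7, 9}  B2 = {1, 2, 3, 4, 7}  B3 = {1, 2, 3, 4, 8}  B4 = {1, 2, 3, 6, 7}  B5 = {0, 1, 2, 3, 7}  B6 = {1, 2, 3, 5, 9}
Tree: B1–B2, B2–B3, B1–B4, B2–B5, B1–B6
The largest bag has 5 vertices, giving width 4; this decomposition certifies tw(G) ≤ 4. For the lower bound, the 5 vertices {1, 2, 3, 4, 8} are pairwise adjacent, and any tree decomposition puts a clique entirely inside one bag — forcing width ≥ 4. Therefore the treewidth is 4.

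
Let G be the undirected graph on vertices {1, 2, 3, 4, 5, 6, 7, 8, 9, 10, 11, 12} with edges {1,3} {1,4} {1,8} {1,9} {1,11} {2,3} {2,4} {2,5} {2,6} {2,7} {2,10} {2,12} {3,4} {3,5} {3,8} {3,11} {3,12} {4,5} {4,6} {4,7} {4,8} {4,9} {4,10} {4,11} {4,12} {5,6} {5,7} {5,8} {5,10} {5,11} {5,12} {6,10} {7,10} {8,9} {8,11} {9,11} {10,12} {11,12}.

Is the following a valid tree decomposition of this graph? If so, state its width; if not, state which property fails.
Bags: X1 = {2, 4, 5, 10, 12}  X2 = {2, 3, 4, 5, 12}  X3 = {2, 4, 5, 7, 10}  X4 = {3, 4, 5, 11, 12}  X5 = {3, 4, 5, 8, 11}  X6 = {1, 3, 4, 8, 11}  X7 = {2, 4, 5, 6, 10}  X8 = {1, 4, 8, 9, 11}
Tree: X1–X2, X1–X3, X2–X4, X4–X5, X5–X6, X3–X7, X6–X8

Every vertex of G appears in some bag (union = {1, 2, 3, 4, 5, 6, 7, 8, 9, 10, 11, 12}); every edge is covered by a bag; and for each vertex v the set of bags containing v is connected in the bag tree. The decomposition is therefore valid. The largest bag has 5 vertices, so the width is 4.

Yes; width 4.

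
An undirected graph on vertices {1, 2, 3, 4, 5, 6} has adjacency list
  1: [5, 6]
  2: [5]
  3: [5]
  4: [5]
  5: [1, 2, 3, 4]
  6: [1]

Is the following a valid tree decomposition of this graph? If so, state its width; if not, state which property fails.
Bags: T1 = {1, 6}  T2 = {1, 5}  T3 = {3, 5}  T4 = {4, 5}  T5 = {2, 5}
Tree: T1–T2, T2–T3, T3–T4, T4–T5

Checking the three conditions: (i) the bags cover all of {1, 2, 3, 4, 5, 6}; (ii) for each edge, some bag contains both endpoints; (iii) the bags containing any fixed vertex form a subtree. All hold, so the decomposition is valid with width 2 − 1 = 1.

Yes; width 1.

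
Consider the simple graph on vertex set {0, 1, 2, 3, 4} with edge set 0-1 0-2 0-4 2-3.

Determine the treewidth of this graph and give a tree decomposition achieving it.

Treewidth 1.
One optimal decomposition is:
Bags: B1 = {0, 2}  B2 = {0, 4}  B3 = {2, 3}  B4 = {0, 1}
Tree: B1–B2, B1–B3, B1–B4

The largest bag has 2 vertices, giving width 1; this decomposition certifies tw(G) ≤ 1. G has an edge, so its treewidth is at least 1. Hence tw(G) = 1 exactly.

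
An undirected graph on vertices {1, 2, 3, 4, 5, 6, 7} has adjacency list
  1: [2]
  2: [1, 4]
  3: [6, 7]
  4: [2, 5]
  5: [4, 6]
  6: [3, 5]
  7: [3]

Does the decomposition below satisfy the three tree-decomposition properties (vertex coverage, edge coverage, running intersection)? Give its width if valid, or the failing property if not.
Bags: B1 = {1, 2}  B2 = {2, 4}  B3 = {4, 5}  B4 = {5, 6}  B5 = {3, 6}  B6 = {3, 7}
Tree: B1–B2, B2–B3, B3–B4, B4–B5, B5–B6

Yes; width 1.

Vertex coverage: the bags together contain {1, 2, 3, 4, 5, 6, 7}, the full vertex set. Edge coverage: each edge of G has both endpoints in at least one bag. Running intersection: for every vertex, the bags containing it form a connected subtree. All three properties hold, so this is a valid tree decomposition of width max|bag| − 1 = 1, and hence tw(G) ≤ 1.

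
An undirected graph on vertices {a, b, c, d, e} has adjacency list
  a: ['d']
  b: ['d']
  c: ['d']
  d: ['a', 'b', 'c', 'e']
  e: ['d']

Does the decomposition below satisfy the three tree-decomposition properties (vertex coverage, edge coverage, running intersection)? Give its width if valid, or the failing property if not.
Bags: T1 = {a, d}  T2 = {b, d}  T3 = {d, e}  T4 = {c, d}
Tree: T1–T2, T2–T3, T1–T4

Yes; width 1.

Every vertex of G appears in some bag (union = {a, b, c, d, e}); every edge is covered by a bag; and for each vertex v the set of bags containing v is connected in the bag tree. The decomposition is therefore valid. The largest bag has 2 vertices, so the width is 1.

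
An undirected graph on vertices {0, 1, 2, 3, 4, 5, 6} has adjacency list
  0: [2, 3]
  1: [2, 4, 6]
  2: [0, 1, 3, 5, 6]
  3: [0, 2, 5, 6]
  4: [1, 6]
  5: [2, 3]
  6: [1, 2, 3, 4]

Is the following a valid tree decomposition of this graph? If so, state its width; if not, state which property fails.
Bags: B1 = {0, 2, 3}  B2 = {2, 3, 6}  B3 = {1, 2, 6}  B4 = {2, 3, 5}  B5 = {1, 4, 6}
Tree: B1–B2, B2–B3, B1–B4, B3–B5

Checking the three conditions: (i) the bags cover all of {0, 1, 2, 3, 4, 5, 6}; (ii) for each edge, some bag contains both endpoints; (iii) the bags containing any fixed vertex form a subtree. All hold, so the decomposition is valid with width 3 − 1 = 2.

Yes; width 2.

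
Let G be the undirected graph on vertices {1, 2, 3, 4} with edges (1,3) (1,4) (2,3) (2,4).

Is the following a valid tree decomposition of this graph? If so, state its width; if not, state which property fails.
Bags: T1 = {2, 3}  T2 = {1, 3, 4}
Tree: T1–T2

A tree decomposition must satisfy three properties: every vertex lies in some bag; for every edge, both endpoints lie together in some bag; and for every vertex, the bags containing it form a connected subtree. Here edge (4,2) lies in no bag, so the decomposition is invalid.

No — edge (4,2) lies in no bag.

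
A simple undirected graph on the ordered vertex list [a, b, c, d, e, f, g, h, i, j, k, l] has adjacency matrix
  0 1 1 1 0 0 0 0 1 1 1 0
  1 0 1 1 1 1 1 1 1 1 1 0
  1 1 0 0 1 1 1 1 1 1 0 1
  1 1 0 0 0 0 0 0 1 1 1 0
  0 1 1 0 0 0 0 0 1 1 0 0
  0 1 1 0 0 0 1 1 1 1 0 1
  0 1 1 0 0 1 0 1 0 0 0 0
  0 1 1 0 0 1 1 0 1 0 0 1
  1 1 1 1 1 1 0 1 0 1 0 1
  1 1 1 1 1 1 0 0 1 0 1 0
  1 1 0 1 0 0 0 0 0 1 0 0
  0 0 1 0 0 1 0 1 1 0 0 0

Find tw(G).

4

A width-4 tree decomposition is:
Bags: B1 = {b, c, f, g, h}  B2 = {b, c, f, h, i}  B3 = {b, c, f, i, j}  B4 = {b, c, e, i, j}  B5 = {a, b, c, i, j}  B6 = {a, b, d, i, j}  B7 = {a, b, d, j, k}  B8 = {c, f, h, i, l}
Tree: B1–B2, B2–B3, B3–B4, B3–B5, B5–B6, B6–B7, B2–B8
The largest bag has 5 vertices, giving width 4; this decomposition certifies tw(G) ≤ 4. On the other hand G contains the 5-clique {c, f, h, i, l}. A clique must lie in a single bag of any decomposition, so no decomposition can have width below 4. Combining the bounds, tw(G) = 4.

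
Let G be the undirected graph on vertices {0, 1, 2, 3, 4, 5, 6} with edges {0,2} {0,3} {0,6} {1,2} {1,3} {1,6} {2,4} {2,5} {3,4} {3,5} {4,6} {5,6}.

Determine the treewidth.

3

A width-3 tree decomposition is:
Bags: B1 = {0, 2, 3, 6}  B2 = {2, 3, 5, 6}  B3 = {1, 2, 3, 6}  B4 = {2, 3, 4, 6}
Tree: B1–B2, B2–B3, B3–B4
The largest bag has 4 vertices, giving width 3; this decomposition certifies tw(G) ≤ 3. For the lower bound: the 4 vertex sets {0,2}, {3,5}, {6}, {1} are disjoint, each induces a connected subgraph, and every pair is joined by at least one edge of G. Contracting each set to a single vertex therefore yields K_{4} as a minor, and since treewidth is minor-monotone, tw(G) ≥ tw(K_{4}) = 3. Hence tw(G) = 3 exactly.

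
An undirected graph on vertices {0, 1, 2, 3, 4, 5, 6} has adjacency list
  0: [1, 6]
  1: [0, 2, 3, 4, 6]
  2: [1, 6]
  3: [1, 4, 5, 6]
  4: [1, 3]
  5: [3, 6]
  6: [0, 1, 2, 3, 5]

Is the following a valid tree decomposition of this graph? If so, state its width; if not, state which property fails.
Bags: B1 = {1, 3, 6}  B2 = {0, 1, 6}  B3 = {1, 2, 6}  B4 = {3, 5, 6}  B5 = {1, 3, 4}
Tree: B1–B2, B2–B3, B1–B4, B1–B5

Yes; width 2.

Checking the three conditions: (i) the bags cover all of {0, 1, 2, 3, 4, 5, 6}; (ii) for each edge, some bag contains both endpoints; (iii) the bags containing any fixed vertex form a subtree. All hold, so the decomposition is valid with width 3 − 1 = 2.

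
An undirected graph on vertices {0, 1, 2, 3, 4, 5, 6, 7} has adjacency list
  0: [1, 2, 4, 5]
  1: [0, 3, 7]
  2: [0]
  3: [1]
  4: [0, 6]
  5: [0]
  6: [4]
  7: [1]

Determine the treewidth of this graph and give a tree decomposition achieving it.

Every bag has size at most 2, so the width is 2 − 1 = 1 and tw(G) ≤ 1. G has an edge, so its treewidth is at least 1. Combining the bounds, tw(G) = 1.

Treewidth 1.
One optimal decomposition is:
Bags: B1 = {0, 1}  B2 = {1, 3}  B3 = {0, 2}  B4 = {0, 4}  B5 = {1, 7}  B6 = {0, 5}  B7 = {4, 6}
Tree: B1–B2, B1–B3, B3–B4, B1–B5, B1–B6, B4–B7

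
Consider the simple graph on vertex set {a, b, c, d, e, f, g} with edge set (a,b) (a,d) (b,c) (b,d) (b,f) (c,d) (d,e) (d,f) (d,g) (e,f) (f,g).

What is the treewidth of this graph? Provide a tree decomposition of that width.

The largest bag has 3 vertices, giving width 2; this decomposition certifies tw(G) ≤ 2. On the other hand G contains the 3-clique {a, b, d}. A clique must lie in a single bag of any decomposition, so no decomposition can have width below 2. Therefore the treewidth is 2.

Treewidth 2.
Bags: B1 = {b, d, f}  B2 = {d, e, f}  B3 = {b, c, d}  B4 = {a, b, d}  B5 = {d, f, g}
Tree: B1–B2, B1–B3, B1–B4, B2–B5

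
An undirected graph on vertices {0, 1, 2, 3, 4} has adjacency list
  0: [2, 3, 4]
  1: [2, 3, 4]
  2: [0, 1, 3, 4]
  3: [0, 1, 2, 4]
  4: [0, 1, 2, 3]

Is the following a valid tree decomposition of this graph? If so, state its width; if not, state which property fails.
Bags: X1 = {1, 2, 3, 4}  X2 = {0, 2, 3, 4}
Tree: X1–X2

Vertex coverage: the bags together contain {0, 1, 2, 3, 4}, the full vertex set. Edge coverage: each edge of G has both endpoints in at least one bag. Running intersection: for every vertex, the bags containing it form a connected subtree. All three properties hold, so this is a valid tree decomposition of width max|bag| − 1 = 3, and hence tw(G) ≤ 3.

Yes; width 3.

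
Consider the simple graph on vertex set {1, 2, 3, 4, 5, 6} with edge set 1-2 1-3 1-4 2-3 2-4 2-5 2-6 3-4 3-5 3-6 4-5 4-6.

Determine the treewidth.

3

A width-3 tree decomposition is:
Bags: B1 = {2, 3, 4, 5}  B2 = {2, 3, 4, 6}  B3 = {1, 2, 3, 4}
Tree: B1–B2, B2–B3
The largest bag has 4 vertices, giving width 3; this decomposition certifies tw(G) ≤ 3. Conversely, {1, 2, 3, 4} is a clique of size 4, and the vertices of any clique must share a bag in every tree decomposition; so some bag has ≥ 4 vertices and tw(G) ≥ 3. Therefore the treewidth is 3.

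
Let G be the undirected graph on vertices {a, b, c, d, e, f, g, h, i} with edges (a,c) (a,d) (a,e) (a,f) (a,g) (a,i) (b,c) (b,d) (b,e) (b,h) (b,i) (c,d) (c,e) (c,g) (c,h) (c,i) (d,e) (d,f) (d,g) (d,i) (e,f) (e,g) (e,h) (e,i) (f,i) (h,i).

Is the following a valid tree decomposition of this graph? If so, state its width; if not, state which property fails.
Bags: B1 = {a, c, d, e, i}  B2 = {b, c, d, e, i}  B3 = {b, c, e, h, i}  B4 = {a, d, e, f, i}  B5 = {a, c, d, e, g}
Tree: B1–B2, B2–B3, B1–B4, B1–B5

Checking the three conditions: (i) the bags cover all of {a, b, c, d, e, f, g, h, i}; (ii) for each edge, some bag contains both endpoints; (iii) the bags containing any fixed vertex form a subtree. All hold, so the decomposition is valid with width 5 − 1 = 4.

Yes; width 4.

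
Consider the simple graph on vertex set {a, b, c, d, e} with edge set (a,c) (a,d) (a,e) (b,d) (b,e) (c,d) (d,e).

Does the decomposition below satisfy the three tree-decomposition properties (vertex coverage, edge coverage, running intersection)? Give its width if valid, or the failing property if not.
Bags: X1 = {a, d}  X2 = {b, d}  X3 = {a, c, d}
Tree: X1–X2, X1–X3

A tree decomposition must satisfy three properties: every vertex lies in some bag; for every edge, both endpoints lie together in some bag; and for every vertex, the bags containing it form a connected subtree. Here vertex e appears in no bag, so the decomposition is invalid.

No — vertex e appears in no bag.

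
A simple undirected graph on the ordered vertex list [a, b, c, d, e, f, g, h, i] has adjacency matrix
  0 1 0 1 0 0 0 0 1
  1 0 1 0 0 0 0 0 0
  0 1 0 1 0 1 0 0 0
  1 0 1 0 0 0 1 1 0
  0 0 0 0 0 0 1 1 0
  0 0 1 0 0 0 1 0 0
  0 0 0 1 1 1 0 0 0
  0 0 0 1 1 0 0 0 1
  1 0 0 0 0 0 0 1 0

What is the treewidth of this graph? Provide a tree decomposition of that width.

Treewidth 3.
One such decomposition:
Bags: B1 = {b, c, f, g}  B2 = {b, c, d, g}  B3 = {a, b, d, g}  B4 = {a, d, e, g}  B5 = {a, d, e, h}  B6 = {a, e, h, i}
Tree: B1–B2, B2–B3, B3–B4, B4–B5, B5–B6

The largest bag has 4 vertices, giving width 3; this decomposition certifies tw(G) ≤ 3. For the lower bound: the 4 vertex sets {b,c,f}, {g}, {d}, {a,e,h,i} are disjoint, each induces a connected subgraph, and every pair is joined by at least one edge of G. Contracting each set to a single vertex therefore yields K_{4} as a minor, and since treewidth is minor-monotone, tw(G) ≥ tw(K_{4}) = 3. Combining the bounds, tw(G) = 3.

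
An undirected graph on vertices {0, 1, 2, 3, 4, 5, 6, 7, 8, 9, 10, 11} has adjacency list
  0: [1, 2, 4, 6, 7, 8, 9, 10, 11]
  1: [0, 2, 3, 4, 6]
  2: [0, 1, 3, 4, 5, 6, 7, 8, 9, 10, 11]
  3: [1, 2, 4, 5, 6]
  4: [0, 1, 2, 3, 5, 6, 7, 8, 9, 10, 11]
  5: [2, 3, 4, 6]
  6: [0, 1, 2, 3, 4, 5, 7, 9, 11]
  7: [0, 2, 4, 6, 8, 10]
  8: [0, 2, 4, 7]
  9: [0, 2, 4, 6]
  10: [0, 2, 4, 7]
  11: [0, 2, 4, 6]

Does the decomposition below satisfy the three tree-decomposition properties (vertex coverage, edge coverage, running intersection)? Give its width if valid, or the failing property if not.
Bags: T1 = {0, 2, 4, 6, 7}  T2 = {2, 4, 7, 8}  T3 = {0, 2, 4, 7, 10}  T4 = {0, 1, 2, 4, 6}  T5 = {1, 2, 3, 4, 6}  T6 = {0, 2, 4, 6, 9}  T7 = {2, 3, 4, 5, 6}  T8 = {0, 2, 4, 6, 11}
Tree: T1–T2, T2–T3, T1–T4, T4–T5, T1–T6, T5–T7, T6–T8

A tree decomposition must satisfy three properties: every vertex lies in some bag; for every edge, both endpoints lie together in some bag; and for every vertex, the bags containing it form a connected subtree. Here edge (0,8) lies in no bag, so the decomposition is invalid.

No — edge (0,8) lies in no bag.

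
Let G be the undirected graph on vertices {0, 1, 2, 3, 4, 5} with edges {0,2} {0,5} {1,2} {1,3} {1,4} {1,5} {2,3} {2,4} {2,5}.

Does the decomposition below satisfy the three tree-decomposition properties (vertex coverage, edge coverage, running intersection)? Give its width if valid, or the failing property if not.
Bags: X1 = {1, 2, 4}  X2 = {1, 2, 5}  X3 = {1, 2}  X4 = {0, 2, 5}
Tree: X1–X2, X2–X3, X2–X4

No — vertex 3 appears in no bag.

A tree decomposition must satisfy three properties: every vertex lies in some bag; for every edge, both endpoints lie together in some bag; and for every vertex, the bags containing it form a connected subtree. Here vertex 3 appears in no bag, so the decomposition is invalid.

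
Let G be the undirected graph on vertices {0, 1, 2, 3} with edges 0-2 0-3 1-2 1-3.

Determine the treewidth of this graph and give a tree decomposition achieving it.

Treewidth 2.
Bags: B1 = {1, 2, 3}  B2 = {0, 2, 3}
Tree: B1–B2

Each bag holds 3 vertices, so the decomposition has width 2, which upper-bounds the treewidth. The edges 2–1–3–0–2 form a cycle, so G is not a tree and its treewidth is at least 2. Combining the bounds, tw(G) = 2.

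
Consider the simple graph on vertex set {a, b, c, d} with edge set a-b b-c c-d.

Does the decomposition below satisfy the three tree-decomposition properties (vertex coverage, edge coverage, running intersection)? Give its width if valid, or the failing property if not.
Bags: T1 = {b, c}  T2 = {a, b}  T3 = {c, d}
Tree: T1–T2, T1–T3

Yes; width 1.

Every vertex of G appears in some bag (union = {a, b, c, d}); every edge is covered by a bag; and for each vertex v the set of bags containing v is connected in the bag tree. The decomposition is therefore valid. The largest bag has 2 vertices, so the width is 1.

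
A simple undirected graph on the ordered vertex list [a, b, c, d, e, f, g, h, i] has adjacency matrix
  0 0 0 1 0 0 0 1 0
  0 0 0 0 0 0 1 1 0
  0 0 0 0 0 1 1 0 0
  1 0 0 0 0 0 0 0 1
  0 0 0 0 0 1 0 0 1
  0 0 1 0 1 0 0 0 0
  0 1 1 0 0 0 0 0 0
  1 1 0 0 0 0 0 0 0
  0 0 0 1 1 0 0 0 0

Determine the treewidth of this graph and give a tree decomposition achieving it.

Treewidth 2.
Bags: B1 = {c, f, g}  B2 = {e, f, g}  B3 = {e, g, i}  B4 = {d, g, i}  B5 = {a, d, g}  B6 = {a, g, h}  B7 = {b, g, h}
Tree: B1–B2, B2–B3, B3–B4, B4–B5, B5–B6, B6–B7

Every bag has size at most 3, so the width is 3 − 1 = 2 and tw(G) ≤ 2. The edges g–c–f–e–i–d–a–h–b–g form a cycle, so G is not a tree and its treewidth is at least 2. Hence tw(G) = 2 exactly.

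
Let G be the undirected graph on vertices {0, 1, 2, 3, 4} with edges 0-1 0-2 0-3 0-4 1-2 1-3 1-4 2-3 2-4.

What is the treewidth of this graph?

A width-3 tree decomposition is:
Bags: B1 = {0, 1, 2, 4}  B2 = {0, 1, 2, 3}
Tree: B1–B2
Every bag has size at most 4, so the width is 4 − 1 = 3 and tw(G) ≤ 3. On the other hand G contains the 4-clique {0, 1, 2, 3}. A clique must lie in a single bag of any decomposition, so no decomposition can have width below 3. Combining the bounds, tw(G) = 3.

3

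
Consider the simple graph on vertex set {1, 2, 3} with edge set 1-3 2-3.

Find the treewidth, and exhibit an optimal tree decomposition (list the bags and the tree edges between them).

Each bag holds 2 vertices, so the decomposition has width 1, which upper-bounds the treewidth. G has an edge, so its treewidth is at least 1. The upper and lower bounds meet at 1, so that is the treewidth.

Treewidth 1.
One optimal decomposition is:
Bags: B1 = {1, 3}  B2 = {2, 3}
Tree: B1–B2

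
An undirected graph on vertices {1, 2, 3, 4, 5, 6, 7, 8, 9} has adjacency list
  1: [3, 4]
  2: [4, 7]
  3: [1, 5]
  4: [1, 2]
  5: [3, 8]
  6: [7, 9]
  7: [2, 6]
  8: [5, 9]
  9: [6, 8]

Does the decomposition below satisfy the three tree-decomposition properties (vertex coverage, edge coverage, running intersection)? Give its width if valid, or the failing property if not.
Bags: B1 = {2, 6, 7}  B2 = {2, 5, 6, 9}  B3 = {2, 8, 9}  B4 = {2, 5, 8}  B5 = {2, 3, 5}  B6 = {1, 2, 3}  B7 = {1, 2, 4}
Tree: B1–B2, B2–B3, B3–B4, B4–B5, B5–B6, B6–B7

No — bags containing vertex 5 are not connected in the tree.

A tree decomposition must satisfy three properties: every vertex lies in some bag; for every edge, both endpoints lie together in some bag; and for every vertex, the bags containing it form a connected subtree. Here bags containing vertex 5 are not connected in the tree, so the decomposition is invalid.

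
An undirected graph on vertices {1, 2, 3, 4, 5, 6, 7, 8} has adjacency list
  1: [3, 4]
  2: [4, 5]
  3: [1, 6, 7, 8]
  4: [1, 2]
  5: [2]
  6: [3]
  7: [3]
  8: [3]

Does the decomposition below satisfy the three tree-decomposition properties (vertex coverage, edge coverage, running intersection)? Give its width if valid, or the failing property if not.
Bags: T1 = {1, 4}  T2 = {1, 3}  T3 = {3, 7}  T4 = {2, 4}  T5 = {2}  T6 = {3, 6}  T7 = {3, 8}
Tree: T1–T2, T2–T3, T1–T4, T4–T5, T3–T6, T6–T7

A tree decomposition must satisfy three properties: every vertex lies in some bag; for every edge, both endpoints lie together in some bag; and for every vertex, the bags containing it form a connected subtree. Here vertex 5 appears in no bag, so the decomposition is invalid.

No — vertex 5 appears in no bag.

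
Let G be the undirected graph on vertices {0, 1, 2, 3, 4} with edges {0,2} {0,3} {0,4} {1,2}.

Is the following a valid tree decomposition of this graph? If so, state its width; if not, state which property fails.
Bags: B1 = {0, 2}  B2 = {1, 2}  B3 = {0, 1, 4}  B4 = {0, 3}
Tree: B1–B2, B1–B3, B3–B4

No — bags containing vertex 1 are not connected in the tree.

A tree decomposition must satisfy three properties: every vertex lies in some bag; for every edge, both endpoints lie together in some bag; and for every vertex, the bags containing it form a connected subtree. Here bags containing vertex 1 are not connected in the tree, so the decomposition is invalid.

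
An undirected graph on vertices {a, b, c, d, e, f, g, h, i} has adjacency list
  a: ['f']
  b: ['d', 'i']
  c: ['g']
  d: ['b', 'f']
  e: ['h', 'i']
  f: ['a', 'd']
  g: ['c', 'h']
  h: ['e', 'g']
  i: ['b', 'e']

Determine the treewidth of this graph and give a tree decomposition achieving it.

Each bag holds 2 vertices, so the decomposition has width 1, which upper-bounds the treewidth. Since G has at least one edge (e.g. c–g), it is not an edgeless graph, so tw(G) ≥ 1. Therefore the treewidth is 1.

Treewidth 1.
One such decomposition:
Bags: B1 = {c, g}  B2 = {g, h}  B3 = {e, h}  B4 = {e, i}  B5 = {b, i}  B6 = {b, d}  B7 = {d, f}  B8 = {a, f}
Tree: B1–B2, B2–B3, B3–B4, B4–B5, B5–B6, B6–B7, B7–B8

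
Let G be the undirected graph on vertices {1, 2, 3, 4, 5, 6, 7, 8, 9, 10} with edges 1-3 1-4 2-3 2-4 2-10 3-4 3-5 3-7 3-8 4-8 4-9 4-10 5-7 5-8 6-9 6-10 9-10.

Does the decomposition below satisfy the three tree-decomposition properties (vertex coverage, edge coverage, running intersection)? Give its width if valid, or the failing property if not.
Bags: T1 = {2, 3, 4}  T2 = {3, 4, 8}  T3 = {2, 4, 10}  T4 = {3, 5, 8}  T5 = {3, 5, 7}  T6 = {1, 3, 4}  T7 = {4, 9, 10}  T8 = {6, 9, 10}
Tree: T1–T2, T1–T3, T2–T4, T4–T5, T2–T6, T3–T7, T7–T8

Yes; width 2.

Checking the three conditions: (i) the bags cover all of {1, 2, 3, 4, 5, 6, 7, 8, 9, 10}; (ii) for each edge, some bag contains both endpoints; (iii) the bags containing any fixed vertex form a subtree. All hold, so the decomposition is valid with width 3 − 1 = 2.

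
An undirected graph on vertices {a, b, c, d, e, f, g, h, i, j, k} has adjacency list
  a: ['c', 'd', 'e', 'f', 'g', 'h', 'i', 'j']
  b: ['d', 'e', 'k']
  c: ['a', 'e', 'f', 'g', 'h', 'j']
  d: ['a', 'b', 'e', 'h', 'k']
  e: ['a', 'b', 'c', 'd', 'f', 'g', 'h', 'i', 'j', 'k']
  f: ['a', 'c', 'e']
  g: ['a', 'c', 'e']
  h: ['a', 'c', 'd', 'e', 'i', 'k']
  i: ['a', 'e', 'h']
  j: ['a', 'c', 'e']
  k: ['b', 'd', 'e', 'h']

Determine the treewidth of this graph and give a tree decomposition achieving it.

Every bag has size at most 4, so the width is 4 − 1 = 3 and tw(G) ≤ 3. On the other hand G contains the 4-clique {a, d, e, h}. A clique must lie in a single bag of any decomposition, so no decomposition can have width below 3. Therefore the treewidth is 3.

Treewidth 3.
One optimal decomposition is:
Bags: B1 = {a, d, e, h}  B2 = {a, c, e, h}  B3 = {a, c, e, f}  B4 = {d, e, h, k}  B5 = {a, c, e, g}  B6 = {a, e, h, i}  B7 = {a, c, e, j}  B8 = {b, d, e, k}
Tree: B1–B2, B2–B3, B1–B4, B2–B5, B1–B6, B5–B7, B4–B8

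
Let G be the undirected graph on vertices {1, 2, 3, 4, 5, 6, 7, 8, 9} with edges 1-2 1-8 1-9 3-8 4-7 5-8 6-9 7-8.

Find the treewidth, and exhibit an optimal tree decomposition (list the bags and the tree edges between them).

Every bag has size at most 2, so the width is 2 − 1 = 1 and tw(G) ≤ 1. G has an edge, so its treewidth is at least 1. Hence tw(G) = 1 exactly.

Treewidth 1.
One such decomposition:
Bags: B1 = {1, 2}  B2 = {1, 8}  B3 = {5, 8}  B4 = {7, 8}  B5 = {1, 9}  B6 = {3, 8}  B7 = {6, 9}  B8 = {4, 7}
Tree: B1–B2, B2–B3, B3–B4, B2–B5, B2–B6, B5–B7, B4–B8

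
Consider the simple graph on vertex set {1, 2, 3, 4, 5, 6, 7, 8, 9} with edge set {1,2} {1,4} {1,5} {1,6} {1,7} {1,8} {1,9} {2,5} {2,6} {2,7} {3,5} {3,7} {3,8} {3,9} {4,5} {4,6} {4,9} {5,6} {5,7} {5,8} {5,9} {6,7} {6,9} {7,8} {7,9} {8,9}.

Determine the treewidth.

A width-4 tree decomposition is:
Bags: B1 = {3, 5, 7, 8, 9}  B2 = {1, 5, 7, 8, 9}  B3 = {1, 5, 6, 7, 9}  B4 = {1, 4, 5, 6, 9}  B5 = {1, 2, 5, 6, 7}
Tree: B1–B2, B2–B3, B3–B4, B3–B5
Every bag has size at most 5, so the width is 5 − 1 = 4 and tw(G) ≤ 4. Conversely, {1, 5, 7, 8, 9} is a clique of size 5, and the vertices of any clique must share a bag in every tree decomposition; so some bag has ≥ 5 vertices and tw(G) ≥ 4. The upper and lower bounds meet at 4, so that is the treewidth.

4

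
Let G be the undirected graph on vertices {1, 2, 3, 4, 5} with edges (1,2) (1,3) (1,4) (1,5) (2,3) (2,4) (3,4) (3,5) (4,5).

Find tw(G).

3

A width-3 tree decomposition is:
Bags: B1 = {1, 3, 4, 5}  B2 = {1, 2, 3, 4}
Tree: B1–B2
The largest bag has 4 vertices, giving width 3; this decomposition certifies tw(G) ≤ 3. Conversely, {1, 2, 3, 4} is a clique of size 4, and the vertices of any clique must share a bag in every tree decomposition; so some bag has ≥ 4 vertices and tw(G) ≥ 3. Combining the bounds, tw(G) = 3.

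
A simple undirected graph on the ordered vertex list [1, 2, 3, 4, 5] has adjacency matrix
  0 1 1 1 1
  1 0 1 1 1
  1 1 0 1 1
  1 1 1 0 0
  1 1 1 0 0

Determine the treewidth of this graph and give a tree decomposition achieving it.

The largest bag has 4 vertices, giving width 3; this decomposition certifies tw(G) ≤ 3. Conversely, {1, 2, 3, 4} is a clique of size 4, and the vertices of any clique must share a bag in every tree decomposition; so some bag has ≥ 4 vertices and tw(G) ≥ 3. The upper and lower bounds meet at 3, so that is the treewidth.

Treewidth 3.
One such decomposition:
Bags: B1 = {1, 2, 3, 4}  B2 = {1, 2, 3, 5}
Tree: B1–B2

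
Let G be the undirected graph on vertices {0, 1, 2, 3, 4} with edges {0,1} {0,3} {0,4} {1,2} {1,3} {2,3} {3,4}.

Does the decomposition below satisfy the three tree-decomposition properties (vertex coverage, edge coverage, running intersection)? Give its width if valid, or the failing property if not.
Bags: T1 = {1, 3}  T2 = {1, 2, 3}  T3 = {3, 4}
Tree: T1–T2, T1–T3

No — vertex 0 appears in no bag.

A tree decomposition must satisfy three properties: every vertex lies in some bag; for every edge, both endpoints lie together in some bag; and for every vertex, the bags containing it form a connected subtree. Here vertex 0 appears in no bag, so the decomposition is invalid.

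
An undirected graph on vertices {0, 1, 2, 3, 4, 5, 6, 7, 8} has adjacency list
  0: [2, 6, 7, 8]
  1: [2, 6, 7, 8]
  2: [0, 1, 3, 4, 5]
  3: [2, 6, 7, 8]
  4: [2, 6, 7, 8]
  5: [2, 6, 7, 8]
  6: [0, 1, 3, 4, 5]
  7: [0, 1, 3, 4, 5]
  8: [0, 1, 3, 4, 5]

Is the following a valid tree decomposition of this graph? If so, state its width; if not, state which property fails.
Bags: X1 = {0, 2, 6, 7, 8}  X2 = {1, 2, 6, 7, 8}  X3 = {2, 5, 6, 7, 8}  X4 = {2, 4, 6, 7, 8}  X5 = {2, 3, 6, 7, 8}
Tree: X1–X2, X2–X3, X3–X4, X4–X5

Checking the three conditions: (i) the bags cover all of {0, 1, 2, 3, 4, 5, 6, 7, 8}; (ii) for each edge, some bag contains both endpoints; (iii) the bags containing any fixed vertex form a subtree. All hold, so the decomposition is valid with width 5 − 1 = 4.

Yes; width 4.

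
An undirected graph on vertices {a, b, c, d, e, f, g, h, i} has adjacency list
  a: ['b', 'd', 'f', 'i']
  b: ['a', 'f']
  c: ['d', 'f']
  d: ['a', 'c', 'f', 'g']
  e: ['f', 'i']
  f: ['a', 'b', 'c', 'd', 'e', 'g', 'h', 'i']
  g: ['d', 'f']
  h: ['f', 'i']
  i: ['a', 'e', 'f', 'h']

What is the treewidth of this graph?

A width-2 tree decomposition is:
Bags: B1 = {f, h, i}  B2 = {a, f, i}  B3 = {a, d, f}  B4 = {c, d, f}  B5 = {a, b, f}  B6 = {e, f, i}  B7 = {d, f, g}
Tree: B1–B2, B2–B3, B3–B4, B3–B5, B1–B6, B4–B7
The largest bag has 3 vertices, giving width 2; this decomposition certifies tw(G) ≤ 2. On the other hand G contains the 3-clique {d, f, g}. A clique must lie in a single bag of any decomposition, so no decomposition can have width below 2. Combining the bounds, tw(G) = 2.

2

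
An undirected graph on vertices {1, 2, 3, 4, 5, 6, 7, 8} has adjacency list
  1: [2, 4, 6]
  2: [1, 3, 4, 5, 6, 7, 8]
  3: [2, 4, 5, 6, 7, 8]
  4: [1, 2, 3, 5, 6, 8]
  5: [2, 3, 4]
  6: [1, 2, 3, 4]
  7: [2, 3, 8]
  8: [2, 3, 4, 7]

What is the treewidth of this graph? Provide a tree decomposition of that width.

Treewidth 3.
Bags: B1 = {2, 3, 7, 8}  B2 = {2, 3, 4, 8}  B3 = {2, 3, 4, 6}  B4 = {1, 2, 4, 6}  B5 = {2, 3, 4, 5}
Tree: B1–B2, B2–B3, B3–B4, B2–B5

The largest bag has 4 vertices, giving width 3; this decomposition certifies tw(G) ≤ 3. Conversely, {1, 2, 4, 6} is a clique of size 4, and the vertices of any clique must share a bag in every tree decomposition; so some bag has ≥ 4 vertices and tw(G) ≥ 3. Combining the bounds, tw(G) = 3.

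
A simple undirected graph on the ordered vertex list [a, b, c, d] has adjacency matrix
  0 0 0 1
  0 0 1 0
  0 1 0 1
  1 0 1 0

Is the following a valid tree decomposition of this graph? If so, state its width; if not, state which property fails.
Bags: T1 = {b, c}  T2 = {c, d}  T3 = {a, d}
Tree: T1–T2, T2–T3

Checking the three conditions: (i) the bags cover all of {a, b, c, d}; (ii) for each edge, some bag contains both endpoints; (iii) the bags containing any fixed vertex form a subtree. All hold, so the decomposition is valid with width 2 − 1 = 1.

Yes; width 1.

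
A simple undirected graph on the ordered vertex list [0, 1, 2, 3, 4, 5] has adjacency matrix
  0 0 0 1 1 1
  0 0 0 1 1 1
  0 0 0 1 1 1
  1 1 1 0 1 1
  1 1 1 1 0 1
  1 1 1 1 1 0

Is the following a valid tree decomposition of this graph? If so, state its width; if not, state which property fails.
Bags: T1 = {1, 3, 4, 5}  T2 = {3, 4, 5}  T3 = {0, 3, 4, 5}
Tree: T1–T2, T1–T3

No — vertex 2 appears in no bag.

A tree decomposition must satisfy three properties: every vertex lies in some bag; for every edge, both endpoints lie together in some bag; and for every vertex, the bags containing it form a connected subtree. Here vertex 2 appears in no bag, so the decomposition is invalid.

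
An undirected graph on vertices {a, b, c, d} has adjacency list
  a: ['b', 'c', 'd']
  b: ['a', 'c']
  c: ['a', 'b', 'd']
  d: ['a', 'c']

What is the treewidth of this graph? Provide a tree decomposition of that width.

Every bag has size at most 3, so the width is 3 − 1 = 2 and tw(G) ≤ 2. On the other hand G contains the 3-clique {a, c, d}. A clique must lie in a single bag of any decomposition, so no decomposition can have width below 2. Therefore the treewidth is 2.

Treewidth 2.
One such decomposition:
Bags: B1 = {a, c, d}  B2 = {a, b, c}
Tree: B1–B2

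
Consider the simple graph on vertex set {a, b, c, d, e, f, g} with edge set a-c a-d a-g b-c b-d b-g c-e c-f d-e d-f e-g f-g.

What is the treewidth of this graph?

3

A width-3 tree decomposition is:
Bags: B1 = {b, c, d, g}  B2 = {a, c, d, g}  B3 = {c, d, e, g}  B4 = {c, d, f, g}
Tree: B1–B2, B2–B3, B3–B4
The largest bag has 4 vertices, giving width 3; this decomposition certifies tw(G) ≤ 3. For the lower bound: the 4 vertex sets {b,c}, {a,g}, {d}, {e} are disjoint, each induces a connected subgraph, and every pair is joined by at least one edge of G. Contracting each set to a single vertex therefore yields K_{4} as a minor, and since treewidth is minor-monotone, tw(G) ≥ tw(K_{4}) = 3. Therefore the treewidth is 3.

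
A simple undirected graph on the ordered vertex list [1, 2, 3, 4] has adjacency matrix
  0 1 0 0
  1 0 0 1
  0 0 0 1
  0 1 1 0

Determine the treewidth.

1

A width-1 tree decomposition is:
Bags: B1 = {1, 2}  B2 = {2, 4}  B3 = {3, 4}
Tree: B1–B2, B2–B3
Each bag holds 2 vertices, so the decomposition has width 1, which upper-bounds the treewidth. Since G has at least one edge (e.g. 2–1), it is not an edgeless graph, so tw(G) ≥ 1. The upper and lower bounds meet at 1, so that is the treewidth.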